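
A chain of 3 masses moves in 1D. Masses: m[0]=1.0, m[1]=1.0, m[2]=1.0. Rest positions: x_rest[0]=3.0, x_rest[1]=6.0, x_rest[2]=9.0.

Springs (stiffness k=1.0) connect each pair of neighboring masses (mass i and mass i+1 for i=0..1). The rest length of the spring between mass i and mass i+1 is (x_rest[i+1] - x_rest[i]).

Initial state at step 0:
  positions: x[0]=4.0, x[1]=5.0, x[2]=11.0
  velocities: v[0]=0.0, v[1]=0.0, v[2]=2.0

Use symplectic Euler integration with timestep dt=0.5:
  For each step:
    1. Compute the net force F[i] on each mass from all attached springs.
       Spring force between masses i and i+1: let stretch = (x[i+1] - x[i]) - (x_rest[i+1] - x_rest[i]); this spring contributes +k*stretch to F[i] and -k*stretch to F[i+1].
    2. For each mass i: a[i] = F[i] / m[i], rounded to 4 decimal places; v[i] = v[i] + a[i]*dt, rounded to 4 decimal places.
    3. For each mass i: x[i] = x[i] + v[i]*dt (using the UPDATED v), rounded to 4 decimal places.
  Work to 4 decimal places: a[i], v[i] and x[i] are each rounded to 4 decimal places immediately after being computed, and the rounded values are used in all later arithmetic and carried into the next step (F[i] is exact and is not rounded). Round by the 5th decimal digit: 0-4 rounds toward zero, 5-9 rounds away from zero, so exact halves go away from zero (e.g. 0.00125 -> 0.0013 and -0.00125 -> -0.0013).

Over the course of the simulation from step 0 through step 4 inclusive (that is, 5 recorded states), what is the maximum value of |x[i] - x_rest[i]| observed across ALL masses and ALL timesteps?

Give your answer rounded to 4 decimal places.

Step 0: x=[4.0000 5.0000 11.0000] v=[0.0000 0.0000 2.0000]
Step 1: x=[3.5000 6.2500 11.2500] v=[-1.0000 2.5000 0.5000]
Step 2: x=[2.9375 8.0625 11.0000] v=[-1.1250 3.6250 -0.5000]
Step 3: x=[2.9063 9.3282 10.7656] v=[-0.0625 2.5313 -0.4688]
Step 4: x=[3.7306 9.3478 10.9219] v=[1.6485 0.0391 0.3125]
Max displacement = 3.3478

Answer: 3.3478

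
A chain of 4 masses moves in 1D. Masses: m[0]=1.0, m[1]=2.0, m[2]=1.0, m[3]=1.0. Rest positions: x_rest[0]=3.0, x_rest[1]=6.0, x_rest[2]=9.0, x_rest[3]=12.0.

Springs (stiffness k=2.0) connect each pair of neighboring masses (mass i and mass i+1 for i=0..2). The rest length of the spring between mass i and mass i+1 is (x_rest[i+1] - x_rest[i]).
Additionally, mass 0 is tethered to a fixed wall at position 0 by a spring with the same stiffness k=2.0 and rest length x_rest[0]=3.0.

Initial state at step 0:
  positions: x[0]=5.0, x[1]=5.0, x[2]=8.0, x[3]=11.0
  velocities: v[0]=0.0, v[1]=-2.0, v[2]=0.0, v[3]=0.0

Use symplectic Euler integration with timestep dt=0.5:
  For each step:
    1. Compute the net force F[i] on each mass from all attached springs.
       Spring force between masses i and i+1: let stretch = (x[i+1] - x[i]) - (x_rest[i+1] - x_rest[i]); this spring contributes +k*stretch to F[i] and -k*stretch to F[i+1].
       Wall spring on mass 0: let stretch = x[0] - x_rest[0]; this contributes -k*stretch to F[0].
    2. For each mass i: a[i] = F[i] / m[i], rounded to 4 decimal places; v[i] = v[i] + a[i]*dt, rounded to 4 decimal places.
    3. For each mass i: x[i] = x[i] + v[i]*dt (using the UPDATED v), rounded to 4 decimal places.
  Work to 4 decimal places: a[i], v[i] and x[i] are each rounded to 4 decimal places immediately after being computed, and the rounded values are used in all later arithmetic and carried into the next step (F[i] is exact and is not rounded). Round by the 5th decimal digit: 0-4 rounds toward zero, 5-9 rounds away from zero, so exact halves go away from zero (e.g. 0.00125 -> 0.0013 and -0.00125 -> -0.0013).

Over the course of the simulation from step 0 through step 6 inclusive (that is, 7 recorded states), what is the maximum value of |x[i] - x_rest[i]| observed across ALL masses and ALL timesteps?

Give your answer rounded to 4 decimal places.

Answer: 3.2500

Derivation:
Step 0: x=[5.0000 5.0000 8.0000 11.0000] v=[0.0000 -2.0000 0.0000 0.0000]
Step 1: x=[2.5000 4.7500 8.0000 11.0000] v=[-5.0000 -0.5000 0.0000 0.0000]
Step 2: x=[-0.1250 4.7500 7.8750 11.0000] v=[-5.2500 0.0000 -0.2500 0.0000]
Step 3: x=[-0.2500 4.3125 7.7500 10.9375] v=[-0.2500 -0.8750 -0.2500 -0.1250]
Step 4: x=[2.0313 3.5938 7.5000 10.7813] v=[4.5625 -1.4375 -0.5000 -0.3125]
Step 5: x=[4.0782 3.4610 6.9376 10.4844] v=[4.0937 -0.2657 -1.1249 -0.5938]
Step 6: x=[3.7774 4.3516 6.4103 9.9141] v=[-0.6017 1.7812 -1.0547 -1.1406]
Max displacement = 3.2500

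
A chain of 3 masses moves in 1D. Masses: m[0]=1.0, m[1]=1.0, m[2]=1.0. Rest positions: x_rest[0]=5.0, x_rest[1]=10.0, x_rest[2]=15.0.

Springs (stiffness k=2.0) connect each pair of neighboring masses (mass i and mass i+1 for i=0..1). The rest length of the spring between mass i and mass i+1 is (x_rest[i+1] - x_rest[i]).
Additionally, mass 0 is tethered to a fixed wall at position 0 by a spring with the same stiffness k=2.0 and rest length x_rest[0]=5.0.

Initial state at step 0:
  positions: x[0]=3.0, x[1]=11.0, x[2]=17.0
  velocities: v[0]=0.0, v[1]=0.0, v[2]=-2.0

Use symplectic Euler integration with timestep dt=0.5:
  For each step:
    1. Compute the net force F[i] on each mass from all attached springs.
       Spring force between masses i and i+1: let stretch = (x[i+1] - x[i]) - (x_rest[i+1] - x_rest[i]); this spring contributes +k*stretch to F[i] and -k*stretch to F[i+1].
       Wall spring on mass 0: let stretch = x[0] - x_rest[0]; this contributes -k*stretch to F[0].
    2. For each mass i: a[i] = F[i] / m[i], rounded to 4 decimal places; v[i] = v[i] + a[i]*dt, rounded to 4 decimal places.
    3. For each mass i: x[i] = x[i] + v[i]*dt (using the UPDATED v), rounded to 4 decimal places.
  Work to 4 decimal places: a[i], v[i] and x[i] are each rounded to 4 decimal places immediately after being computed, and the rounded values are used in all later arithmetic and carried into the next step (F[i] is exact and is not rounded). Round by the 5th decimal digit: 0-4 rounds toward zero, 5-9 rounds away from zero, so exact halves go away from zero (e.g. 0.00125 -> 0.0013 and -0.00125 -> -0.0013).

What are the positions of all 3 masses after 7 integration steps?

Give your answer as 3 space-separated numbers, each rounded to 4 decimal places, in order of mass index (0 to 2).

Step 0: x=[3.0000 11.0000 17.0000] v=[0.0000 0.0000 -2.0000]
Step 1: x=[5.5000 10.0000 15.5000] v=[5.0000 -2.0000 -3.0000]
Step 2: x=[7.5000 9.5000 13.7500] v=[4.0000 -1.0000 -3.5000]
Step 3: x=[6.7500 10.1250 12.3750] v=[-1.5000 1.2500 -2.7500]
Step 4: x=[4.3125 10.1875 12.3750] v=[-4.8750 0.1250 0.0000]
Step 5: x=[2.6563 8.4063 13.7813] v=[-3.3125 -3.5625 2.8125]
Step 6: x=[2.5469 6.4376 15.0001] v=[-0.2188 -3.9375 2.4375]
Step 7: x=[3.1094 6.8048 14.4376] v=[1.1250 0.7343 -1.1250]

Answer: 3.1094 6.8048 14.4376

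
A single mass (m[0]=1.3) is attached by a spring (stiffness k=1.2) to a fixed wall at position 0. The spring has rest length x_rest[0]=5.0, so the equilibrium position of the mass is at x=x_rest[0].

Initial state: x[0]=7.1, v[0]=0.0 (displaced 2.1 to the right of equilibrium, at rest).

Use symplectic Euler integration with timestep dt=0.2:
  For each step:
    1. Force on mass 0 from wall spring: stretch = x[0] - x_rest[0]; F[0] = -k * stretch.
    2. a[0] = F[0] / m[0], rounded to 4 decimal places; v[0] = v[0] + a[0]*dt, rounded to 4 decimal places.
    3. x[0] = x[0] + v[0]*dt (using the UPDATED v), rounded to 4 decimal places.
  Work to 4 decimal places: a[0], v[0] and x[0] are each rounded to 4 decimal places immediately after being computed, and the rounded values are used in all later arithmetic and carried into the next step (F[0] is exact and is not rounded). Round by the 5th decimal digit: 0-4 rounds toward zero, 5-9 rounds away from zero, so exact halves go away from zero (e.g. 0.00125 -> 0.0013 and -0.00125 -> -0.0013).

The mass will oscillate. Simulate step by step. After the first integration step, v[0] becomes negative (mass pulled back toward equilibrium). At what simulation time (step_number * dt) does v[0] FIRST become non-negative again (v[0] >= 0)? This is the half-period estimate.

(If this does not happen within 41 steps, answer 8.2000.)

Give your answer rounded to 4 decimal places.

Step 0: x=[7.1000] v=[0.0000]
Step 1: x=[7.0225] v=[-0.3877]
Step 2: x=[6.8703] v=[-0.7611]
Step 3: x=[6.6490] v=[-1.1064]
Step 4: x=[6.3668] v=[-1.4108]
Step 5: x=[6.0342] v=[-1.6631]
Step 6: x=[5.6634] v=[-1.8540]
Step 7: x=[5.2681] v=[-1.9765]
Step 8: x=[4.8629] v=[-2.0260]
Step 9: x=[4.4628] v=[-2.0007]
Step 10: x=[4.0825] v=[-1.9015]
Step 11: x=[3.7361] v=[-1.7321]
Step 12: x=[3.4363] v=[-1.4988]
Step 13: x=[3.1943] v=[-1.2101]
Step 14: x=[3.0190] v=[-0.8767]
Step 15: x=[2.9168] v=[-0.5110]
Step 16: x=[2.8915] v=[-0.1264]
Step 17: x=[2.9441] v=[0.2629]
First v>=0 after going negative at step 17, time=3.4000

Answer: 3.4000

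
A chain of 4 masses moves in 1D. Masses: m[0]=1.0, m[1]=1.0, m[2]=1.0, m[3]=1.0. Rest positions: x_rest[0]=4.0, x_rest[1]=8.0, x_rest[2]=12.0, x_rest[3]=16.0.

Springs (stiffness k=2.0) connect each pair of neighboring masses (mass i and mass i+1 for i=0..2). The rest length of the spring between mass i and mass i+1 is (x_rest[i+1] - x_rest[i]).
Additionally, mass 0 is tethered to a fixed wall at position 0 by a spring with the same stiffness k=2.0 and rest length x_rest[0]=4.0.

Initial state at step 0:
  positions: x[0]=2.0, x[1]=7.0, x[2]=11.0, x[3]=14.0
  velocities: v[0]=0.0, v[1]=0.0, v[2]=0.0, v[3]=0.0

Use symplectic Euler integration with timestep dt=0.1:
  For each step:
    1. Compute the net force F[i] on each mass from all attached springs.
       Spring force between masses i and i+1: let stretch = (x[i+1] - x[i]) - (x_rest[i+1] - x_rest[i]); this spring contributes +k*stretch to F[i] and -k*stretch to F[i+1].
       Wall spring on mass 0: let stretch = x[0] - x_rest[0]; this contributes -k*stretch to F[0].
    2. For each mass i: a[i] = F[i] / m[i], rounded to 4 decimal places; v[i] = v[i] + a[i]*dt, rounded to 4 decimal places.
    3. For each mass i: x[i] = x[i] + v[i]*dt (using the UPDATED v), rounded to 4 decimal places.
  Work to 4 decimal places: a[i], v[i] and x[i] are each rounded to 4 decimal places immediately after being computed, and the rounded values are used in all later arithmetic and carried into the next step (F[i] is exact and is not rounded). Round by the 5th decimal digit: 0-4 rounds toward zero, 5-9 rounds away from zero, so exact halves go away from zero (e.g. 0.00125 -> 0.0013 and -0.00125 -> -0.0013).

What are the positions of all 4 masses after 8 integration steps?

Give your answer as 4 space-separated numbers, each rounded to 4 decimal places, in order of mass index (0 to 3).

Step 0: x=[2.0000 7.0000 11.0000 14.0000] v=[0.0000 0.0000 0.0000 0.0000]
Step 1: x=[2.0600 6.9800 10.9800 14.0200] v=[0.6000 -0.2000 -0.2000 0.2000]
Step 2: x=[2.1772 6.9416 10.9408 14.0592] v=[1.1720 -0.3840 -0.3920 0.3920]
Step 3: x=[2.3461 6.8879 10.8840 14.1160] v=[1.6894 -0.5370 -0.5682 0.5683]
Step 4: x=[2.5590 6.8233 10.8119 14.1882] v=[2.1285 -0.6461 -0.7210 0.7219]
Step 5: x=[2.8060 6.7532 10.7276 14.2729] v=[2.4696 -0.7012 -0.8435 0.8466]
Step 6: x=[3.0758 6.6836 10.6347 14.3667] v=[2.6978 -0.6958 -0.9293 0.9375]
Step 7: x=[3.3562 6.6209 10.5374 14.4658] v=[2.8042 -0.6271 -0.9731 0.9911]
Step 8: x=[3.6348 6.5712 10.4403 14.5663] v=[2.7859 -0.4967 -0.9707 1.0054]

Answer: 3.6348 6.5712 10.4403 14.5663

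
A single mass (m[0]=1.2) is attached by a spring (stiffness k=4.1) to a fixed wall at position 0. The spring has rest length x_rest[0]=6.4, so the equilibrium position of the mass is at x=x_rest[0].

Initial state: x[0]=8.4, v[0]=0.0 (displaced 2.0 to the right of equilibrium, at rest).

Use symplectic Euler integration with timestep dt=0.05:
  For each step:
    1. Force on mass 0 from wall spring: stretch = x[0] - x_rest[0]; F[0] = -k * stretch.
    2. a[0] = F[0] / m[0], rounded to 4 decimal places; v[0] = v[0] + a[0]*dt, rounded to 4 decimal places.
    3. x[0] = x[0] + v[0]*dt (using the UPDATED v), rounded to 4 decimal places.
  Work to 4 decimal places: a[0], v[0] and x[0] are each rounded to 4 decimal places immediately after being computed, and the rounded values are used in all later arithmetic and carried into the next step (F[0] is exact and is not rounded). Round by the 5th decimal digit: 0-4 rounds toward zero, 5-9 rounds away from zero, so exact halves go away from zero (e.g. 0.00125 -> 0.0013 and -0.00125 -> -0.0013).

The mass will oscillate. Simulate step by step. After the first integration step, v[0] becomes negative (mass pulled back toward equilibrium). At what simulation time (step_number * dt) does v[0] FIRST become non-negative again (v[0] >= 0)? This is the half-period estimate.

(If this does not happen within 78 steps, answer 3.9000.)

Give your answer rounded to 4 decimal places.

Step 0: x=[8.4000] v=[0.0000]
Step 1: x=[8.3829] v=[-0.3417]
Step 2: x=[8.3489] v=[-0.6804]
Step 3: x=[8.2982] v=[-1.0133]
Step 4: x=[8.2313] v=[-1.3376]
Step 5: x=[8.1488] v=[-1.6504]
Step 6: x=[8.0513] v=[-1.9492]
Step 7: x=[7.9397] v=[-2.2313]
Step 8: x=[7.8150] v=[-2.4943]
Step 9: x=[7.6782] v=[-2.7360]
Step 10: x=[7.5305] v=[-2.9544]
Step 11: x=[7.3731] v=[-3.1475]
Step 12: x=[7.2074] v=[-3.3137]
Step 13: x=[7.0348] v=[-3.4516]
Step 14: x=[6.8568] v=[-3.5600]
Step 15: x=[6.6749] v=[-3.6380]
Step 16: x=[6.4907] v=[-3.6850]
Step 17: x=[6.3057] v=[-3.7005]
Step 18: x=[6.1215] v=[-3.6844]
Step 19: x=[5.9397] v=[-3.6368]
Step 20: x=[5.7618] v=[-3.5582]
Step 21: x=[5.5893] v=[-3.4492]
Step 22: x=[5.4238] v=[-3.3107]
Step 23: x=[5.2666] v=[-3.1439]
Step 24: x=[5.1191] v=[-2.9503]
Step 25: x=[4.9825] v=[-2.7315]
Step 26: x=[4.8580] v=[-2.4893]
Step 27: x=[4.7467] v=[-2.2259]
Step 28: x=[4.6495] v=[-1.9435]
Step 29: x=[4.5673] v=[-1.6445]
Step 30: x=[4.5007] v=[-1.3314]
Step 31: x=[4.4504] v=[-1.0069]
Step 32: x=[4.4167] v=[-0.6738]
Step 33: x=[4.4000] v=[-0.3350]
Step 34: x=[4.4003] v=[0.0067]
First v>=0 after going negative at step 34, time=1.7000

Answer: 1.7000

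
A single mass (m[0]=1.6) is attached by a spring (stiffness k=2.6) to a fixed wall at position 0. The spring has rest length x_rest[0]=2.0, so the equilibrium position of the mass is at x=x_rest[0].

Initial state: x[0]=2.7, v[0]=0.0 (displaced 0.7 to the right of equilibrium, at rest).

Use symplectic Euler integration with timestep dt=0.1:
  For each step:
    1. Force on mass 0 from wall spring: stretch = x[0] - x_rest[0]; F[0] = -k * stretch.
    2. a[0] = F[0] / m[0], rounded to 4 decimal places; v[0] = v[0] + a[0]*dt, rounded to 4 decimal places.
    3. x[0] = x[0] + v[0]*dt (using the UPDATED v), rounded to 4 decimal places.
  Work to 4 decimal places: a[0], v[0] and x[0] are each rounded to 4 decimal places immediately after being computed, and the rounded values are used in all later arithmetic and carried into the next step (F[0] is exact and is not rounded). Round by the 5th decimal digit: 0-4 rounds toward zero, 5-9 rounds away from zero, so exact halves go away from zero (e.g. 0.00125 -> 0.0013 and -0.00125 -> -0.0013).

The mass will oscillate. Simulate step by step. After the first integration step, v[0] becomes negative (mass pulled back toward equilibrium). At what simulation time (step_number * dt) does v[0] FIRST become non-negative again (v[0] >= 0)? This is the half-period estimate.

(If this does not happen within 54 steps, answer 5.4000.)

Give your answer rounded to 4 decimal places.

Answer: 2.5000

Derivation:
Step 0: x=[2.7000] v=[0.0000]
Step 1: x=[2.6886] v=[-0.1138]
Step 2: x=[2.6660] v=[-0.2257]
Step 3: x=[2.6326] v=[-0.3339]
Step 4: x=[2.5889] v=[-0.4367]
Step 5: x=[2.5357] v=[-0.5324]
Step 6: x=[2.4738] v=[-0.6195]
Step 7: x=[2.4042] v=[-0.6965]
Step 8: x=[2.3280] v=[-0.7622]
Step 9: x=[2.2465] v=[-0.8155]
Step 10: x=[2.1609] v=[-0.8556]
Step 11: x=[2.0727] v=[-0.8818]
Step 12: x=[1.9833] v=[-0.8936]
Step 13: x=[1.8942] v=[-0.8909]
Step 14: x=[1.8068] v=[-0.8737]
Step 15: x=[1.7226] v=[-0.8423]
Step 16: x=[1.6429] v=[-0.7972]
Step 17: x=[1.5690] v=[-0.7392]
Step 18: x=[1.5021] v=[-0.6692]
Step 19: x=[1.4433] v=[-0.5883]
Step 20: x=[1.3935] v=[-0.4978]
Step 21: x=[1.3536] v=[-0.3992]
Step 22: x=[1.3242] v=[-0.2942]
Step 23: x=[1.3058] v=[-0.1844]
Step 24: x=[1.2986] v=[-0.0716]
Step 25: x=[1.3028] v=[0.0424]
First v>=0 after going negative at step 25, time=2.5000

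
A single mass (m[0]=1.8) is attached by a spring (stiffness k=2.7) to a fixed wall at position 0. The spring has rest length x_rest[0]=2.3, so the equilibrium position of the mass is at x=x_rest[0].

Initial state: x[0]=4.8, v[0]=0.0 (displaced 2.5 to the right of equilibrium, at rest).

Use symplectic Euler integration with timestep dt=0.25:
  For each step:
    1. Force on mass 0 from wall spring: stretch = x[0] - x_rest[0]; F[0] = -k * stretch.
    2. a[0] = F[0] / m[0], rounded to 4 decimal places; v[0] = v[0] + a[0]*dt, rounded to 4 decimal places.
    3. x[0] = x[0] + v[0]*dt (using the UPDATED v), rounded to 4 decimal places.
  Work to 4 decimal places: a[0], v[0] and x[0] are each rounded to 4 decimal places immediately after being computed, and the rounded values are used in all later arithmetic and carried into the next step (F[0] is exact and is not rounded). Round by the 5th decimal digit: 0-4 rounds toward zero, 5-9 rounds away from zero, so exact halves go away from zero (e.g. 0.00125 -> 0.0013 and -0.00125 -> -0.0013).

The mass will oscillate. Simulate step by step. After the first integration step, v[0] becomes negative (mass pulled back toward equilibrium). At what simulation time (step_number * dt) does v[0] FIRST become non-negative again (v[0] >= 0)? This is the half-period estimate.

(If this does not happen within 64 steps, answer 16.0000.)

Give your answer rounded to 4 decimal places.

Step 0: x=[4.8000] v=[0.0000]
Step 1: x=[4.5656] v=[-0.9375]
Step 2: x=[4.1188] v=[-1.7871]
Step 3: x=[3.5015] v=[-2.4692]
Step 4: x=[2.7716] v=[-2.9198]
Step 5: x=[1.9974] v=[-3.0967]
Step 6: x=[1.2516] v=[-2.9832]
Step 7: x=[0.6041] v=[-2.5901]
Step 8: x=[0.1156] v=[-1.9541]
Step 9: x=[-0.1682] v=[-1.1350]
Step 10: x=[-0.2206] v=[-0.2094]
Step 11: x=[-0.0367] v=[0.7358]
First v>=0 after going negative at step 11, time=2.7500

Answer: 2.7500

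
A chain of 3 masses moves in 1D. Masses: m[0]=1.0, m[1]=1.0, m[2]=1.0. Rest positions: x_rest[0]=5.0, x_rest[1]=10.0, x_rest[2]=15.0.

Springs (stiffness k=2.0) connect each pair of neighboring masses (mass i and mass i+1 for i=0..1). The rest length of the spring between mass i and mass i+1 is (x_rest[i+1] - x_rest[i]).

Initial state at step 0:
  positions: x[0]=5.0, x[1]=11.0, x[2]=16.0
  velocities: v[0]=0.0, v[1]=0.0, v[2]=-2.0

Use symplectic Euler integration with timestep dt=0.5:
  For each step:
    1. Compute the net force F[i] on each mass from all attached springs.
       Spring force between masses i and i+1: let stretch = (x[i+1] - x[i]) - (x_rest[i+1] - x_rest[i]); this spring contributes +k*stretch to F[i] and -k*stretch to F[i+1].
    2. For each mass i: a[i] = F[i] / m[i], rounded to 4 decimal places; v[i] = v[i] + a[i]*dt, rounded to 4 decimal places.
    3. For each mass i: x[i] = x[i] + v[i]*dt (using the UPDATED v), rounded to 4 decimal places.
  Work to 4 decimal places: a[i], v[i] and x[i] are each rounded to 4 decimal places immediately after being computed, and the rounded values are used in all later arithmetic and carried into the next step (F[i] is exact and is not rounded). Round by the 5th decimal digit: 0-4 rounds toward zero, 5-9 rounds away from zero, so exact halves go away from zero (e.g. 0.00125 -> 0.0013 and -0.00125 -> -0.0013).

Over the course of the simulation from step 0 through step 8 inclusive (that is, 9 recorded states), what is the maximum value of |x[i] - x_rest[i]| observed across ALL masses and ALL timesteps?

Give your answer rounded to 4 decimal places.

Step 0: x=[5.0000 11.0000 16.0000] v=[0.0000 0.0000 -2.0000]
Step 1: x=[5.5000 10.5000 15.0000] v=[1.0000 -1.0000 -2.0000]
Step 2: x=[6.0000 9.7500 14.2500] v=[1.0000 -1.5000 -1.5000]
Step 3: x=[5.8750 9.3750 13.7500] v=[-0.2500 -0.7500 -1.0000]
Step 4: x=[5.0000 9.4375 13.5625] v=[-1.7500 0.1250 -0.3750]
Step 5: x=[3.8438 9.3438 13.8125] v=[-2.3125 -0.1875 0.5000]
Step 6: x=[2.9376 8.7344 14.3282] v=[-1.8125 -1.2188 1.0313]
Step 7: x=[2.4298 8.0235 14.5470] v=[-1.0157 -1.4218 0.4375]
Step 8: x=[2.2188 7.7775 14.0040] v=[-0.4220 -0.4920 -1.0860]
Max displacement = 2.7812

Answer: 2.7812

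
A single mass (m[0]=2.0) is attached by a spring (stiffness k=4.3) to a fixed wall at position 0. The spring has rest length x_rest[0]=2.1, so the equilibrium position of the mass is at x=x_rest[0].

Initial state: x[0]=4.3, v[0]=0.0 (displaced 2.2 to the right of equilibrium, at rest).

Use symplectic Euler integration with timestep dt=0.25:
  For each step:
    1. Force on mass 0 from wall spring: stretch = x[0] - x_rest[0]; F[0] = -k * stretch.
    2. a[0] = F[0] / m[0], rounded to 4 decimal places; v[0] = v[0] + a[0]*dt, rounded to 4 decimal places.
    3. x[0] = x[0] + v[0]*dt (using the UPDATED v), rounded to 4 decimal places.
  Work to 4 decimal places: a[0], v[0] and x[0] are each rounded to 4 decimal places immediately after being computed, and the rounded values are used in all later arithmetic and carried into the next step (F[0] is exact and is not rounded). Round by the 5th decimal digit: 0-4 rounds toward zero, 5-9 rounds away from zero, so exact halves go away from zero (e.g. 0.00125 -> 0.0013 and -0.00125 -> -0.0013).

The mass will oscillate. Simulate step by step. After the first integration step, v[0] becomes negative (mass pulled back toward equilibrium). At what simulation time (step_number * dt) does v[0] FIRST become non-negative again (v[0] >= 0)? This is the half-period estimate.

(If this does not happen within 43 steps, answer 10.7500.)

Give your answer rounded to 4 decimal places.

Answer: 2.2500

Derivation:
Step 0: x=[4.3000] v=[0.0000]
Step 1: x=[4.0044] v=[-1.1825]
Step 2: x=[3.4529] v=[-2.2061]
Step 3: x=[2.7196] v=[-2.9333]
Step 4: x=[1.9030] v=[-3.2663]
Step 5: x=[1.1129] v=[-3.1604]
Step 6: x=[0.4555] v=[-2.6298]
Step 7: x=[0.0190] v=[-1.7459]
Step 8: x=[-0.1379] v=[-0.6274]
Step 9: x=[0.0060] v=[0.5755]
First v>=0 after going negative at step 9, time=2.2500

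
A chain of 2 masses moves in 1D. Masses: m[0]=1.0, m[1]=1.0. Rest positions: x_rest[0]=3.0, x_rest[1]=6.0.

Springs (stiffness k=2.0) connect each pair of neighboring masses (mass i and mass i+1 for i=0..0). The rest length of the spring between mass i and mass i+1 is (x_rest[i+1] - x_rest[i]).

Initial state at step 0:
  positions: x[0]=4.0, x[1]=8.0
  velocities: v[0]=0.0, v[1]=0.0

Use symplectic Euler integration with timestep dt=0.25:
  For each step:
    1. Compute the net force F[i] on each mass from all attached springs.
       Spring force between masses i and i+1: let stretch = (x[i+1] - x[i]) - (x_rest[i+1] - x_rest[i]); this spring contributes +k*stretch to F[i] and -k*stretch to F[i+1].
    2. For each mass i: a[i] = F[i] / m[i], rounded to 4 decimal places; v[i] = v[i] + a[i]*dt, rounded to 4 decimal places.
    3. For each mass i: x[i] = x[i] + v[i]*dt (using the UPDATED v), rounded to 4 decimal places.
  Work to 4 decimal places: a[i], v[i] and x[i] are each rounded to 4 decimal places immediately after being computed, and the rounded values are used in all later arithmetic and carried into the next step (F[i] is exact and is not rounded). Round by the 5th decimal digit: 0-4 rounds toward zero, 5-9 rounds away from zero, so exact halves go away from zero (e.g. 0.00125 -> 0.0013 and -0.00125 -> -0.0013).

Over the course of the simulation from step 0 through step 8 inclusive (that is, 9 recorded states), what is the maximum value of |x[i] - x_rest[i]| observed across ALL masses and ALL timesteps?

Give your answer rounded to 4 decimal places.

Step 0: x=[4.0000 8.0000] v=[0.0000 0.0000]
Step 1: x=[4.1250 7.8750] v=[0.5000 -0.5000]
Step 2: x=[4.3438 7.6563] v=[0.8750 -0.8750]
Step 3: x=[4.6016 7.3985] v=[1.0313 -1.0313]
Step 4: x=[4.8341 7.1661] v=[0.9298 -0.9298]
Step 5: x=[4.9831 7.0172] v=[0.5958 -0.5958]
Step 6: x=[5.0113 6.9890] v=[0.1129 -0.1129]
Step 7: x=[4.9117 7.0886] v=[-0.3983 0.3983]
Step 8: x=[4.7092 7.2911] v=[-0.8099 0.8099]
Max displacement = 2.0113

Answer: 2.0113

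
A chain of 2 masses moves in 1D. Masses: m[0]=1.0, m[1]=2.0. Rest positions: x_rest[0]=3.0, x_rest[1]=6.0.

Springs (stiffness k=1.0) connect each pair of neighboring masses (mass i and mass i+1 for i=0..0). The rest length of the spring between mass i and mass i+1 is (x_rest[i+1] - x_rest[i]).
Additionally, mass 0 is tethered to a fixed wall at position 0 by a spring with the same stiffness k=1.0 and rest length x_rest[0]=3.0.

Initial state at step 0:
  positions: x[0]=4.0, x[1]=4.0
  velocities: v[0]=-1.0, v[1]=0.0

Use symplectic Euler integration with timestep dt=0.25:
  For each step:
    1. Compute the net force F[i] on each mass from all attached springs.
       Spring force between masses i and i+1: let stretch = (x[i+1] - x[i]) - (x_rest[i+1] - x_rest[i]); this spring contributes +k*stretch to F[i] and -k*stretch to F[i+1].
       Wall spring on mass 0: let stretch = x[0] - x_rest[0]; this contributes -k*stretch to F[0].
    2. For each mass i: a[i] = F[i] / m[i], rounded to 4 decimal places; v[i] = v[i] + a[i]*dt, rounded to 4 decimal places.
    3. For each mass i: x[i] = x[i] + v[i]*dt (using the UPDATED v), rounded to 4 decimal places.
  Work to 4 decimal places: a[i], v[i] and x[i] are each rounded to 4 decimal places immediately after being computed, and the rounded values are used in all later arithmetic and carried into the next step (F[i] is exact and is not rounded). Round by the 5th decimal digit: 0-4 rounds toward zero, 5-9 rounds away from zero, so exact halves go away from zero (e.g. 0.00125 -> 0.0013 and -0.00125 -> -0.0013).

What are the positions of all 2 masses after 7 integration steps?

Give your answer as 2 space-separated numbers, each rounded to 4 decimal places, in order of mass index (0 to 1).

Step 0: x=[4.0000 4.0000] v=[-1.0000 0.0000]
Step 1: x=[3.5000 4.0938] v=[-2.0000 0.3750]
Step 2: x=[2.8184 4.2628] v=[-2.7266 0.6758]
Step 3: x=[2.0509 4.4804] v=[-3.0701 0.8703]
Step 4: x=[1.3070 4.7158] v=[-2.9755 0.9416]
Step 5: x=[0.6945 4.9384] v=[-2.4501 0.8905]
Step 6: x=[0.3038 5.1222] v=[-1.5628 0.7350]
Step 7: x=[0.1953 5.2491] v=[-0.4342 0.5077]

Answer: 0.1953 5.2491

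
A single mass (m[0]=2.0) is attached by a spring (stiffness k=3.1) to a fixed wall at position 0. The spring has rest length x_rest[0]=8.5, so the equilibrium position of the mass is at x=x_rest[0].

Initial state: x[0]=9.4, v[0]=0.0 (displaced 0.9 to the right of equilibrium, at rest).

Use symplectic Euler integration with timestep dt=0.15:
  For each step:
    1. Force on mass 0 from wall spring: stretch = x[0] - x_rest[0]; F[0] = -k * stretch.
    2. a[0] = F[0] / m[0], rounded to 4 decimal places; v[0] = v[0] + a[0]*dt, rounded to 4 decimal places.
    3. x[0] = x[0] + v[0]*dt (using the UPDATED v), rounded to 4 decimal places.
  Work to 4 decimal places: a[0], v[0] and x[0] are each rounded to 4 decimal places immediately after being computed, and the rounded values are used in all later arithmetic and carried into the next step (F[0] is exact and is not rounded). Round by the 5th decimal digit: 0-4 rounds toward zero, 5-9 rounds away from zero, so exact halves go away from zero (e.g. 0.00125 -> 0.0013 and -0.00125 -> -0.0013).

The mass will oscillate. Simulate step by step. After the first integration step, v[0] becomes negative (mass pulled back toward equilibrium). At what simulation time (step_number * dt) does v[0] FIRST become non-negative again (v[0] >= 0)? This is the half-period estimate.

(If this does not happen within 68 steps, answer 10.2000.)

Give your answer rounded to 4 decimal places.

Step 0: x=[9.4000] v=[0.0000]
Step 1: x=[9.3686] v=[-0.2093]
Step 2: x=[9.3069] v=[-0.4112]
Step 3: x=[9.2171] v=[-0.5988]
Step 4: x=[9.1023] v=[-0.7655]
Step 5: x=[8.9665] v=[-0.9055]
Step 6: x=[8.8144] v=[-1.0140]
Step 7: x=[8.6513] v=[-1.0871]
Step 8: x=[8.4830] v=[-1.1223]
Step 9: x=[8.3153] v=[-1.1183]
Step 10: x=[8.1540] v=[-1.0754]
Step 11: x=[8.0048] v=[-0.9950]
Step 12: x=[7.8728] v=[-0.8799]
Step 13: x=[7.7627] v=[-0.7341]
Step 14: x=[7.6783] v=[-0.5627]
Step 15: x=[7.6225] v=[-0.3717]
Step 16: x=[7.5973] v=[-0.1677]
Step 17: x=[7.6036] v=[0.0422]
First v>=0 after going negative at step 17, time=2.5500

Answer: 2.5500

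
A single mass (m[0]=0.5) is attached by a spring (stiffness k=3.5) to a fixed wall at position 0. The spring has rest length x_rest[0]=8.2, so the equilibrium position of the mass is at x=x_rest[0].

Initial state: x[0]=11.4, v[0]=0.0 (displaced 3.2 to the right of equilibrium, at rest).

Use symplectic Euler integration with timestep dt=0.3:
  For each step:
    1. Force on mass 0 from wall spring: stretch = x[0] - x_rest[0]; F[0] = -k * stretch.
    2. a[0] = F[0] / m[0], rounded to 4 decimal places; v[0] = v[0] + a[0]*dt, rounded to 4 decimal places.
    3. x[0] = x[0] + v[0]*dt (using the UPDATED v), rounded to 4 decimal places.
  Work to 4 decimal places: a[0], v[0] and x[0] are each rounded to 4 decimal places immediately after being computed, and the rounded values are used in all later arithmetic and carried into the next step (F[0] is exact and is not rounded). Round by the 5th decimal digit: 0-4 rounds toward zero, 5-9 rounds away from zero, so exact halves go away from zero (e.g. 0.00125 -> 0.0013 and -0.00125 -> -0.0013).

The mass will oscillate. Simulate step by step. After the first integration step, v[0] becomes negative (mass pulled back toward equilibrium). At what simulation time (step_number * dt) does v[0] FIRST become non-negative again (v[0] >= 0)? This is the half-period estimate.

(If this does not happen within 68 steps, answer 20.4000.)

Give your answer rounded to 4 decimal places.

Answer: 1.2000

Derivation:
Step 0: x=[11.4000] v=[0.0000]
Step 1: x=[9.3840] v=[-6.7200]
Step 2: x=[6.6221] v=[-9.2064]
Step 3: x=[4.8543] v=[-5.8928]
Step 4: x=[5.1943] v=[1.1332]
First v>=0 after going negative at step 4, time=1.2000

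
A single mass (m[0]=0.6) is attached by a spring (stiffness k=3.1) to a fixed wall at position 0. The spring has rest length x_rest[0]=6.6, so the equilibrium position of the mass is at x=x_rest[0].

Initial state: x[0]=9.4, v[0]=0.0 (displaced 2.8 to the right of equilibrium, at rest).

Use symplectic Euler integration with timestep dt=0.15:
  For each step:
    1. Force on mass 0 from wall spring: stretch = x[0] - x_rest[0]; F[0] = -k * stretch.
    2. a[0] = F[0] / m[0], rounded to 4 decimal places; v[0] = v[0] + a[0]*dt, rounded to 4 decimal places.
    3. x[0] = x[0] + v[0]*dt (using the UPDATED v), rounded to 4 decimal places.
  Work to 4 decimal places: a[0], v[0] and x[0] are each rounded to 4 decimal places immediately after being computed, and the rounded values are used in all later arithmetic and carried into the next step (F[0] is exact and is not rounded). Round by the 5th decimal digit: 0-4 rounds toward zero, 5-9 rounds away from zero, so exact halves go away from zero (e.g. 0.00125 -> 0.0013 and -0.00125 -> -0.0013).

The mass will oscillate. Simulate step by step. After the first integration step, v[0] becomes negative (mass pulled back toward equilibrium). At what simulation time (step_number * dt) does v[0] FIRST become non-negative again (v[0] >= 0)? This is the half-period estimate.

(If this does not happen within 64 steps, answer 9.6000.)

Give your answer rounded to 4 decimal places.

Step 0: x=[9.4000] v=[0.0000]
Step 1: x=[9.0745] v=[-2.1700]
Step 2: x=[8.4613] v=[-4.0877]
Step 3: x=[7.6318] v=[-5.5302]
Step 4: x=[6.6823] v=[-6.3299]
Step 5: x=[5.7232] v=[-6.3937]
Step 6: x=[4.8661] v=[-5.7142]
Step 7: x=[4.2105] v=[-4.3704]
Step 8: x=[3.8327] v=[-2.5185]
Step 9: x=[3.7766] v=[-0.3738]
Step 10: x=[4.0487] v=[1.8143]
First v>=0 after going negative at step 10, time=1.5000

Answer: 1.5000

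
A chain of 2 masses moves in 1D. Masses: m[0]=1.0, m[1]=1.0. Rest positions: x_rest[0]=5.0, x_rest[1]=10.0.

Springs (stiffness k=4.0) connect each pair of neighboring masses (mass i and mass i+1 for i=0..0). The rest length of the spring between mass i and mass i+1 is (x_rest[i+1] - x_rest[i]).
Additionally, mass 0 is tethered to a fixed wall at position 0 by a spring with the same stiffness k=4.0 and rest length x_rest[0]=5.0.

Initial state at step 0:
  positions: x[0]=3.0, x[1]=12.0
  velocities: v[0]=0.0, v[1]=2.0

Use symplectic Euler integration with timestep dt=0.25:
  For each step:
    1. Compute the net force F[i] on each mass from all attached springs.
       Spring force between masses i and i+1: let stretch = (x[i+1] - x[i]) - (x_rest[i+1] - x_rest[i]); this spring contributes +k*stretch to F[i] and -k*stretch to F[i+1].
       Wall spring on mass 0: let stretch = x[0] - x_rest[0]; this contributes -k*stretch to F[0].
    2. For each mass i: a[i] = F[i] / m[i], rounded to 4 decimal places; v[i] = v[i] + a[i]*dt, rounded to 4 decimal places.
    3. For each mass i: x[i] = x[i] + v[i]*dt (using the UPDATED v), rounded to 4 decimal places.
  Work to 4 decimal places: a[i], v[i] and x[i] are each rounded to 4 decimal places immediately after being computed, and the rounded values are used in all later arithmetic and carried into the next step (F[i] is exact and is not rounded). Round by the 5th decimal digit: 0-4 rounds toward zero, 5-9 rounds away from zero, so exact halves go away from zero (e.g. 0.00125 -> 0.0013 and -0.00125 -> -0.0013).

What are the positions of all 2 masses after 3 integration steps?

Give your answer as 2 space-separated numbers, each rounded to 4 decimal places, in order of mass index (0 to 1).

Answer: 8.0625 9.7813

Derivation:
Step 0: x=[3.0000 12.0000] v=[0.0000 2.0000]
Step 1: x=[4.5000 11.5000] v=[6.0000 -2.0000]
Step 2: x=[6.6250 10.5000] v=[8.5000 -4.0000]
Step 3: x=[8.0625 9.7813] v=[5.7500 -2.8750]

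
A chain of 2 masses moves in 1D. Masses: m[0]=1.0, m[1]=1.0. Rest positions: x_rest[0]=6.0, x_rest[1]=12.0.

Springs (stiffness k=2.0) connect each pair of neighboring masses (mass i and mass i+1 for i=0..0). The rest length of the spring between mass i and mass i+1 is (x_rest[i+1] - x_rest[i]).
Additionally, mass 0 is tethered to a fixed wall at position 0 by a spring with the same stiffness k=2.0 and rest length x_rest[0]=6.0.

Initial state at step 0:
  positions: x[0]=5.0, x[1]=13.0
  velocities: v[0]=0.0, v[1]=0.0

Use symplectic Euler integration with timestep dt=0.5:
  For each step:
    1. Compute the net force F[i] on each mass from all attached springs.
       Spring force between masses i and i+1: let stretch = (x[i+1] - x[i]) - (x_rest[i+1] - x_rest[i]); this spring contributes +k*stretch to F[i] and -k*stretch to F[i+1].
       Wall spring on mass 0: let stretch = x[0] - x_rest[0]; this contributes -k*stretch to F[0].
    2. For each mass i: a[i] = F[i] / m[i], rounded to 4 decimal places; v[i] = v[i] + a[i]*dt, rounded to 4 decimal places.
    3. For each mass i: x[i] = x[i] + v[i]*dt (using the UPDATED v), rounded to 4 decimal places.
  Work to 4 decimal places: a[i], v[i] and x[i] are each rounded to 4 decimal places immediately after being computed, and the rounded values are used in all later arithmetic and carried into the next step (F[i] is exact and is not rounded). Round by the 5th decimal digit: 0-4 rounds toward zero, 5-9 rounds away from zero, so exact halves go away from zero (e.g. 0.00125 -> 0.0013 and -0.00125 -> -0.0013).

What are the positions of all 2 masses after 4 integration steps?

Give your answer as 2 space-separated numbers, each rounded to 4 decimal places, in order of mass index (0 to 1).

Answer: 4.9375 12.5000

Derivation:
Step 0: x=[5.0000 13.0000] v=[0.0000 0.0000]
Step 1: x=[6.5000 12.0000] v=[3.0000 -2.0000]
Step 2: x=[7.5000 11.2500] v=[2.0000 -1.5000]
Step 3: x=[6.6250 11.6250] v=[-1.7500 0.7500]
Step 4: x=[4.9375 12.5000] v=[-3.3750 1.7500]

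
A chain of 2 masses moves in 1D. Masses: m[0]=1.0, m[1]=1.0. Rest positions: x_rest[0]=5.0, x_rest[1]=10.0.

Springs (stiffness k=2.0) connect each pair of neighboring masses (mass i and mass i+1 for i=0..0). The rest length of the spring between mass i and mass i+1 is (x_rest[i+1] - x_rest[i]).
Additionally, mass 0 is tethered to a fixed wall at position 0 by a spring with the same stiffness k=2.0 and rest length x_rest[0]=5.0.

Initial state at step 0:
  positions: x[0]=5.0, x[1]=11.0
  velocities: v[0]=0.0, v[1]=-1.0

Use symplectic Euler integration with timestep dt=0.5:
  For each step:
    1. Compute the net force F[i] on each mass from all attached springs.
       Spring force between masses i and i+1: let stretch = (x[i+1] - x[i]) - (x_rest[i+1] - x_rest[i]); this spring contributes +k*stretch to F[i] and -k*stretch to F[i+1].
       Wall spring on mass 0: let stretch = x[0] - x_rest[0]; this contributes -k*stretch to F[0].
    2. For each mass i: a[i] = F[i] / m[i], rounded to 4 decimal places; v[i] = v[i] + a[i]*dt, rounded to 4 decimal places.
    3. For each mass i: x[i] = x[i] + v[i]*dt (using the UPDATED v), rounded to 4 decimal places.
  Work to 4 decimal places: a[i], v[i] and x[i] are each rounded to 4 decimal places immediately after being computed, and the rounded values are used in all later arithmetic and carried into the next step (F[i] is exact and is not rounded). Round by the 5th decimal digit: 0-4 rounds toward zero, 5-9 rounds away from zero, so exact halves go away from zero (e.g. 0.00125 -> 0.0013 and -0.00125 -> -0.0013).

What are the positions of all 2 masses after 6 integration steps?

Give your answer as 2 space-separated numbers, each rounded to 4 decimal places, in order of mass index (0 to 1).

Step 0: x=[5.0000 11.0000] v=[0.0000 -1.0000]
Step 1: x=[5.5000 10.0000] v=[1.0000 -2.0000]
Step 2: x=[5.5000 9.2500] v=[0.0000 -1.5000]
Step 3: x=[4.6250 9.1250] v=[-1.7500 -0.2500]
Step 4: x=[3.6875 9.2500] v=[-1.8750 0.2500]
Step 5: x=[3.6875 9.0938] v=[0.0000 -0.3125]
Step 6: x=[4.5469 8.7344] v=[1.7188 -0.7188]

Answer: 4.5469 8.7344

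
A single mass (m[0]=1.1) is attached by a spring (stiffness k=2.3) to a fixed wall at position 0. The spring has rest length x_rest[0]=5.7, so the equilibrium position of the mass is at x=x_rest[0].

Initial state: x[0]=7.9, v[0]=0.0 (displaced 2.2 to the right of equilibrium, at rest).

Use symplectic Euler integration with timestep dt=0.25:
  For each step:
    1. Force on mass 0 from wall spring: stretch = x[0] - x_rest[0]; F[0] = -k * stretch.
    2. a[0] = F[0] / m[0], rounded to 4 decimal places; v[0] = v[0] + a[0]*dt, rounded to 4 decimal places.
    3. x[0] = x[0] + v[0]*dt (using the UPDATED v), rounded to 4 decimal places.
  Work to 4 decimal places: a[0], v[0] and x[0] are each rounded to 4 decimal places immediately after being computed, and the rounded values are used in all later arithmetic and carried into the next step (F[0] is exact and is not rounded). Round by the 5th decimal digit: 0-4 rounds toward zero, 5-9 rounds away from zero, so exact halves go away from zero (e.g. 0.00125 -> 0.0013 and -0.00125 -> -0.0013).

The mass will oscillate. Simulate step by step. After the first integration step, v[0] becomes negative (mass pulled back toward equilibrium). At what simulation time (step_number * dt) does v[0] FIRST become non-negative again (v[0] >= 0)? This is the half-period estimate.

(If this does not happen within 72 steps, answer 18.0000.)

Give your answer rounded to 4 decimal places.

Answer: 2.2500

Derivation:
Step 0: x=[7.9000] v=[0.0000]
Step 1: x=[7.6125] v=[-1.1500]
Step 2: x=[7.0751] v=[-2.1497]
Step 3: x=[6.3580] v=[-2.8685]
Step 4: x=[5.5549] v=[-3.2125]
Step 5: x=[4.7707] v=[-3.1367]
Step 6: x=[4.1080] v=[-2.6509]
Step 7: x=[3.6533] v=[-1.8187]
Step 8: x=[3.4661] v=[-0.7488]
Step 9: x=[3.5708] v=[0.4189]
First v>=0 after going negative at step 9, time=2.2500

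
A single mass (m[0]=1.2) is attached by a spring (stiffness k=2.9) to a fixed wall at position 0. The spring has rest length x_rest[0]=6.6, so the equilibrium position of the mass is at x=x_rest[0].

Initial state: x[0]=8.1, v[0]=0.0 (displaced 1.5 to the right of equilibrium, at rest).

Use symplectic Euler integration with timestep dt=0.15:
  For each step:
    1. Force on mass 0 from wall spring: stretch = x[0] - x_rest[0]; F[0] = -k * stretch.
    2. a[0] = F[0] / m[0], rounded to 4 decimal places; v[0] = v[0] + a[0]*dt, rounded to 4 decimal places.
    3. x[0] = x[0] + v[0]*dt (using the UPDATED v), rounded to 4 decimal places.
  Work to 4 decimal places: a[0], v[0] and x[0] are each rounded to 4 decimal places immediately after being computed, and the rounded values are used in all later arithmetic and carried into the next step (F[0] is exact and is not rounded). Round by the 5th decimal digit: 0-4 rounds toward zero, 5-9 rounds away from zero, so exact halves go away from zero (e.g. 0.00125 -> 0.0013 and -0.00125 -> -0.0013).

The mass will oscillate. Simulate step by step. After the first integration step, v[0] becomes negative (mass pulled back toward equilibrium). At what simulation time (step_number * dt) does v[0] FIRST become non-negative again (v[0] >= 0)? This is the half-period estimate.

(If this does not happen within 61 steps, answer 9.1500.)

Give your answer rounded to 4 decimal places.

Answer: 2.1000

Derivation:
Step 0: x=[8.1000] v=[0.0000]
Step 1: x=[8.0184] v=[-0.5438]
Step 2: x=[7.8597] v=[-1.0580]
Step 3: x=[7.6325] v=[-1.5146]
Step 4: x=[7.3492] v=[-1.8889]
Step 5: x=[7.0251] v=[-2.1605]
Step 6: x=[6.6779] v=[-2.3146]
Step 7: x=[6.3265] v=[-2.3428]
Step 8: x=[5.9899] v=[-2.2437]
Step 9: x=[5.6865] v=[-2.0225]
Step 10: x=[5.4328] v=[-1.6914]
Step 11: x=[5.2426] v=[-1.2683]
Step 12: x=[5.1262] v=[-0.7762]
Step 13: x=[5.0899] v=[-0.2419]
Step 14: x=[5.1357] v=[0.3055]
First v>=0 after going negative at step 14, time=2.1000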